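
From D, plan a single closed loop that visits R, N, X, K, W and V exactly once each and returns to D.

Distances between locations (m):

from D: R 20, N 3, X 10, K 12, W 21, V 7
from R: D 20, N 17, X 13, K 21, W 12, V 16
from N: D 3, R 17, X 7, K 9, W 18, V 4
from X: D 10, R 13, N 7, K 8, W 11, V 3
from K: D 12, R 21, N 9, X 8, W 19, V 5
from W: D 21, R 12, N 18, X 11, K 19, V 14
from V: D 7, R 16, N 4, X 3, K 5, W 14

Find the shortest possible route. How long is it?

Minimum total distance: 63 m.

With 6 stops there are 6!/2 = 360 distinct round trips (a route and its reverse cost the same).
D - R - N - X - K - W - V - D: 20+17+7+8+19+14+7 = 92
D - R - N - X - K - V - W - D: 20+17+7+8+5+14+21 = 92
D - R - N - X - W - K - V - D: 20+17+7+11+19+5+7 = 86
D - R - N - X - W - V - K - D: 20+17+7+11+14+5+12 = 86
D - R - N - X - V - K - W - D: 20+17+7+3+5+19+21 = 92
D - R - N - X - V - W - K - D: 20+17+7+3+14+19+12 = 92
D - R - N - K - X - W - V - D: 20+17+9+8+11+14+7 = 86
D - R - N - K - X - V - W - D: 20+17+9+8+3+14+21 = 92
… (352 more)
D - R - W - X - K - V - N - D: 20+12+11+8+5+4+3 = 63  ← best
The minimum is 63.
One optimal route: D → R → W → X → K → V → N → D (or its reverse).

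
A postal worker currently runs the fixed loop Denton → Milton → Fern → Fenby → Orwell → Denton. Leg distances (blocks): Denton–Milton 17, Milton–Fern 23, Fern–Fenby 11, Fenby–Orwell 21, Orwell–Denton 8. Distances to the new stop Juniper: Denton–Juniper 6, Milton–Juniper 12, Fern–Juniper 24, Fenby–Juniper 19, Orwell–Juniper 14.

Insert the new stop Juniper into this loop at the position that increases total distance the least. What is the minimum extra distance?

Adding 1 blocks by placing Juniper on the Denton–Milton leg.

Insertion cost between consecutive stops i–j is d(i,Juniper) + d(Juniper,j) − d(i,j):
  between Denton and Milton: 6 + 12 − 17 = 1
  between Milton and Fern: 12 + 24 − 23 = 13
  between Fern and Fenby: 24 + 19 − 11 = 32
  between Fenby and Orwell: 19 + 14 − 21 = 12
  between Orwell and Denton: 14 + 6 − 8 = 12
Cheapest insertion is between Denton and Milton, adding 1.
New total = 80 + 1 = 81.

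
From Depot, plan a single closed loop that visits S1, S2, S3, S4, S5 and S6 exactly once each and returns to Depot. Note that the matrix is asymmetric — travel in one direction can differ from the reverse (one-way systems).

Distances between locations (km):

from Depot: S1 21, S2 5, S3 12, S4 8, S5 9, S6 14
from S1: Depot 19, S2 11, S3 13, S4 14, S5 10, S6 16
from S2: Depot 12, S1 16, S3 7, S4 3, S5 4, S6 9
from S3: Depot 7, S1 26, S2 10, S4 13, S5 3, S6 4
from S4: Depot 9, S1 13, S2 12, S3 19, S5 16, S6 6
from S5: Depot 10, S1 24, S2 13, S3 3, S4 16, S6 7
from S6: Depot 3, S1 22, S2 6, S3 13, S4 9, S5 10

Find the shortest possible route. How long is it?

41 km — the shortest possible round trip.

Depot-S1-S2-S3-S4-S5-S6-Depot: 21+11+7+13+16+7+3 = 78
Depot-S1-S2-S3-S4-S6-S5-Depot: 21+11+7+13+6+10+10 = 78
Depot-S1-S2-S3-S5-S4-S6-Depot: 21+11+7+3+16+6+3 = 67
Depot-S1-S2-S3-S5-S6-S4-Depot: 21+11+7+3+7+9+9 = 67
Depot-S1-S2-S3-S6-S4-S5-Depot: 21+11+7+4+9+16+10 = 78
Depot-S1-S2-S3-S6-S5-S4-Depot: 21+11+7+4+10+16+9 = 78
Depot-S1-S2-S4-S3-S5-S6-Depot: 21+11+3+19+3+7+3 = 67
Depot-S1-S2-S4-S3-S6-S5-Depot: 21+11+3+19+4+10+10 = 78
… (712 more)
Depot-S2-S4-S1-S5-S3-S6-Depot: 5+3+13+10+3+4+3 = 41  ← best
The minimum is 41.
One optimal route: Depot → S2 → S4 → S1 → S5 → S3 → S6 → Depot.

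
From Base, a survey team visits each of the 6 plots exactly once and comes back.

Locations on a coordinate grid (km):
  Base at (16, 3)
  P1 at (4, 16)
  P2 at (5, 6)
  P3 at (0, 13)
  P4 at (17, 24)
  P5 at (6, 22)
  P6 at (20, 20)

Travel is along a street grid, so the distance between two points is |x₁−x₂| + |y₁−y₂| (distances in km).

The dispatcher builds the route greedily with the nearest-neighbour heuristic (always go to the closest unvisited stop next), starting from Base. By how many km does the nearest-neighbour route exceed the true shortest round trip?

6 km longer than the optimal tour.

From Base: P2=14, P6=21, P4=22, P1=25, P3=26, P5=29 → choose P2 (14).
From P2: P1=11, P3=12, P5=17, P6=29, P4=30 → choose P1 (11).
From P1: P3=7, P5=8, P6=20, P4=21 → choose P3 (7).
From P3: P5=15, P6=27, P4=28 → choose P5 (15).
From P5: P4=13, P6=16 → choose P4 (13).
From P4: P6=7 → choose P6 (7).
NN route Base → P2 → P1 → P3 → P5 → P4 → P6 → Base costs 88.
Optimal: Base → P2 → P3 → P1 → P5 → P4 → P6 → Base costs 82 (by enumerating all 360 distinct tours).
Excess = 88 − 82 = 6.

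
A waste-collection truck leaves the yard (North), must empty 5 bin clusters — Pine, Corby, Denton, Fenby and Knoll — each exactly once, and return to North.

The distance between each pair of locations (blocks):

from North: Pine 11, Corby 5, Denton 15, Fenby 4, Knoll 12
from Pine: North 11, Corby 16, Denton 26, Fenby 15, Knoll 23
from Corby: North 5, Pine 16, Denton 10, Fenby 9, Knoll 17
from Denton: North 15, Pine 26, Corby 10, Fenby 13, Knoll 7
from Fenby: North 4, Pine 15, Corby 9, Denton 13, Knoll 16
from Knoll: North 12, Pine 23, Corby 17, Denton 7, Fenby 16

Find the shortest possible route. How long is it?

There are 60 distinct closed tours to check (reversals are equivalent).
North-Pine-Corby-Denton-Fenby-Knoll-North: 11+16+10+13+16+12 = 78
North-Pine-Corby-Denton-Knoll-Fenby-North: 11+16+10+7+16+4 = 64
North-Pine-Corby-Fenby-Denton-Knoll-North: 11+16+9+13+7+12 = 68
North-Pine-Corby-Fenby-Knoll-Denton-North: 11+16+9+16+7+15 = 74
North-Pine-Corby-Knoll-Denton-Fenby-North: 11+16+17+7+13+4 = 68
North-Pine-Corby-Knoll-Fenby-Denton-North: 11+16+17+16+13+15 = 88
North-Pine-Denton-Corby-Fenby-Knoll-North: 11+26+10+9+16+12 = 84
North-Pine-Denton-Corby-Knoll-Fenby-North: 11+26+10+17+16+4 = 84
North-Pine-Denton-Fenby-Corby-Knoll-North: 11+26+13+9+17+12 = 88
North-Pine-Denton-Fenby-Knoll-Corby-North: 11+26+13+16+17+5 = 88
North-Pine-Denton-Knoll-Corby-Fenby-North: 11+26+7+17+9+4 = 74
North-Pine-Denton-Knoll-Fenby-Corby-North: 11+26+7+16+9+5 = 74
North-Pine-Fenby-Corby-Denton-Knoll-North: 11+15+9+10+7+12 = 64
North-Pine-Fenby-Corby-Knoll-Denton-North: 11+15+9+17+7+15 = 74
… (46 more)
The minimum is 64.
One optimal route: North → Pine → Corby → Denton → Knoll → Fenby → North (or its reverse).

Minimum total distance: 64 blocks.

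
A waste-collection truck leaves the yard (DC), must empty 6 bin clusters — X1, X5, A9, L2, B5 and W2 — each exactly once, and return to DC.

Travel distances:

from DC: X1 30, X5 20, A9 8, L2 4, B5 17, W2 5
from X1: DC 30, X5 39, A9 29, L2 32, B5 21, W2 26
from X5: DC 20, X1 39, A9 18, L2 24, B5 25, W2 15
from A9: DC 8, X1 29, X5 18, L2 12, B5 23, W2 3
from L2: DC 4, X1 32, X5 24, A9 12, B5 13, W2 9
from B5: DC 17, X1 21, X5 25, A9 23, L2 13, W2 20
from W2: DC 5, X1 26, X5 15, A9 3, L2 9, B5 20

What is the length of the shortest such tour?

With 6 stops there are 6!/2 = 360 distinct round trips (a route and its reverse cost the same).
DC → X1 → X5 → A9 → L2 → B5 → W2 → DC: 30+39+18+12+13+20+5 = 137
DC → X1 → X5 → A9 → L2 → W2 → B5 → DC: 30+39+18+12+9+20+17 = 145
DC → X1 → X5 → A9 → B5 → L2 → W2 → DC: 30+39+18+23+13+9+5 = 137
DC → X1 → X5 → A9 → B5 → W2 → L2 → DC: 30+39+18+23+20+9+4 = 143
DC → X1 → X5 → A9 → W2 → L2 → B5 → DC: 30+39+18+3+9+13+17 = 129
DC → X1 → X5 → A9 → W2 → B5 → L2 → DC: 30+39+18+3+20+13+4 = 127
DC → X1 → X5 → L2 → A9 → B5 → W2 → DC: 30+39+24+12+23+20+5 = 153
DC → X1 → X5 → L2 → A9 → W2 → B5 → DC: 30+39+24+12+3+20+17 = 145
… (352 more)
DC → A9 → W2 → X5 → X1 → B5 → L2 → DC: 8+3+15+39+21+13+4 = 103  ← best
The minimum is 103.
One optimal route: DC → A9 → W2 → X5 → X1 → B5 → L2 → DC (or its reverse).

Shortest round trip = 103.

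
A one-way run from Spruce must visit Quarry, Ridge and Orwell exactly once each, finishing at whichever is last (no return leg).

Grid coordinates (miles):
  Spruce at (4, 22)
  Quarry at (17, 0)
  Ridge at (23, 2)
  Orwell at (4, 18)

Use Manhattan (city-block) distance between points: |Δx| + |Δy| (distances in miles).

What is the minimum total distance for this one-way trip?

There are 3! = 6 possible orderings.
Spruce - Quarry - Ridge - Orwell: 35+8+35 = 78
Spruce - Quarry - Orwell - Ridge: 35+31+35 = 101
Spruce - Ridge - Quarry - Orwell: 39+8+31 = 78
Spruce - Ridge - Orwell - Quarry: 39+35+31 = 105
Spruce - Orwell - Quarry - Ridge: 4+31+8 = 43
Spruce - Orwell - Ridge - Quarry: 4+35+8 = 47
The minimum is 43.
One shortest path: Spruce → Orwell → Quarry → Ridge.

Minimum one-way distance = 43 miles.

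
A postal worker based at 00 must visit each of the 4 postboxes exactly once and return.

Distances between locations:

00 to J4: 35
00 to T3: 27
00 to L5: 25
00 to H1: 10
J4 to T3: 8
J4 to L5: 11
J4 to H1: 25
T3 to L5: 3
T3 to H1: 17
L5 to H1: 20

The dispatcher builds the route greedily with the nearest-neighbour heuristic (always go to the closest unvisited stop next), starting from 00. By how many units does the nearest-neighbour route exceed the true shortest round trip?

Excess over optimum: 5.

00: H1=10, L5=25, T3=27, J4=35 ⇒ H1
H1: T3=17, L5=20, J4=25 ⇒ T3
T3: L5=3, J4=8 ⇒ L5
L5: J4=11 ⇒ J4
NN route 00 → H1 → T3 → L5 → J4 → 00 costs 76.
Optimal: 00 → L5 → J4 → T3 → H1 → 00 costs 71 (by enumerating all 12 distinct tours).
Excess = 76 − 71 = 5.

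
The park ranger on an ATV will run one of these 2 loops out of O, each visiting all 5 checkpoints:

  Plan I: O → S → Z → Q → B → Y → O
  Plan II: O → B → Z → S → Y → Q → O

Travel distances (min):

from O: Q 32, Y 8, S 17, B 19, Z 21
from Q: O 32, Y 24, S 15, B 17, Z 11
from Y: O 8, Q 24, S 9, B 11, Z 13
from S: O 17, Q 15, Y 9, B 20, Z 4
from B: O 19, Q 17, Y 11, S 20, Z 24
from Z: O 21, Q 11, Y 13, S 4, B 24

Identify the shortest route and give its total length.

Plan I: 17 + 4 + 11 + 17 + 11 + 8 = 68
Plan II: 19 + 24 + 4 + 9 + 24 + 32 = 112

68 min — Plan I is the shortest.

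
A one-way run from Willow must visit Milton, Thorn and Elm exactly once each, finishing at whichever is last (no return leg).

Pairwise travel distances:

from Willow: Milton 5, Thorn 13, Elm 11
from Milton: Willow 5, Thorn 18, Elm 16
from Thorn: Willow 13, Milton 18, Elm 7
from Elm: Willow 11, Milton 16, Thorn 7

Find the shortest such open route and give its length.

Shortest open route: 28.

There are 3! = 6 possible orderings.
Willow - Milton - Thorn - Elm: 5+18+7 = 30
Willow - Milton - Elm - Thorn: 5+16+7 = 28
Willow - Thorn - Milton - Elm: 13+18+16 = 47
Willow - Thorn - Elm - Milton: 13+7+16 = 36
Willow - Elm - Milton - Thorn: 11+16+18 = 45
Willow - Elm - Thorn - Milton: 11+7+18 = 36
The minimum is 28.
One shortest path: Willow → Milton → Elm → Thorn.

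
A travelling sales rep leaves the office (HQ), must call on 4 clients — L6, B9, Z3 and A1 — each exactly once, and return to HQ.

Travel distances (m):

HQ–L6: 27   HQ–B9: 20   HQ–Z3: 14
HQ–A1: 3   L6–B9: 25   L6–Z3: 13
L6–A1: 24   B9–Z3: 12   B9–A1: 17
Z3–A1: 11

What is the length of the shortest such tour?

There are 12 distinct closed tours to check (reversals are equivalent).
HQ → L6 → B9 → Z3 → A1 → HQ: 27+25+12+11+3 = 78
HQ → L6 → B9 → A1 → Z3 → HQ: 27+25+17+11+14 = 94
HQ → L6 → Z3 → B9 → A1 → HQ: 27+13+12+17+3 = 72
HQ → L6 → Z3 → A1 → B9 → HQ: 27+13+11+17+20 = 88
HQ → L6 → A1 → B9 → Z3 → HQ: 27+24+17+12+14 = 94
HQ → L6 → A1 → Z3 → B9 → HQ: 27+24+11+12+20 = 94
HQ → B9 → L6 → Z3 → A1 → HQ: 20+25+13+11+3 = 72
HQ → B9 → L6 → A1 → Z3 → HQ: 20+25+24+11+14 = 94
HQ → B9 → Z3 → L6 → A1 → HQ: 20+12+13+24+3 = 72
HQ → B9 → A1 → L6 → Z3 → HQ: 20+17+24+13+14 = 88
HQ → Z3 → L6 → B9 → A1 → HQ: 14+13+25+17+3 = 72
HQ → Z3 → B9 → L6 → A1 → HQ: 14+12+25+24+3 = 78
The minimum is 72.
One optimal route: HQ → L6 → Z3 → B9 → A1 → HQ (or its reverse).

Minimum total distance: 72 m.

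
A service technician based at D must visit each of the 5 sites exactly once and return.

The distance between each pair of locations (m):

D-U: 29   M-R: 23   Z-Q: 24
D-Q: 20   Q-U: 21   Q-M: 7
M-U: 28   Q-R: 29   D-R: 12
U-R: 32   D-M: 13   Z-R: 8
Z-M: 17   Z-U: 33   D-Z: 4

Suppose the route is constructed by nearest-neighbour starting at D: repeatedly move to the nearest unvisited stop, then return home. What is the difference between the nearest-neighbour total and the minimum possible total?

D: Z=4, R=12, M=13, Q=20, U=29 ⇒ Z
Z: R=8, M=17, Q=24, U=33 ⇒ R
R: M=23, Q=29, U=32 ⇒ M
M: Q=7, U=28 ⇒ Q
Q: U=21 ⇒ U
NN route D → Z → R → M → Q → U → D costs 92.
Optimal: D → Z → R → U → Q → M → D costs 85 (by enumerating all 60 distinct tours).
Excess = 92 − 85 = 7.

Excess over optimum: 7 m.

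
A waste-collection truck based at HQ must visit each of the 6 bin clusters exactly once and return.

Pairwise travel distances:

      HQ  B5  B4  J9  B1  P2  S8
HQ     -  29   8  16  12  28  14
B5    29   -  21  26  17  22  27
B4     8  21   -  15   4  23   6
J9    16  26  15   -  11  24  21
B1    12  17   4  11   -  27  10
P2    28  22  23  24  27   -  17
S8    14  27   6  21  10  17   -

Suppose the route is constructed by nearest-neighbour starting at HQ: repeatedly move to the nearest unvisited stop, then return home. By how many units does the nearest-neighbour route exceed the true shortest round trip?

From HQ: B4=8, B1=12, S8=14, J9=16, P2=28, B5=29 → choose B4 (8).
From B4: B1=4, S8=6, J9=15, B5=21, P2=23 → choose B1 (4).
From B1: S8=10, J9=11, B5=17, P2=27 → choose S8 (10).
From S8: P2=17, J9=21, B5=27 → choose P2 (17).
From P2: B5=22, J9=24 → choose B5 (22).
From B5: J9=26 → choose J9 (26).
NN route HQ → B4 → B1 → S8 → P2 → B5 → J9 → HQ costs 103.
Optimal: HQ → B4 → S8 → P2 → B5 → B1 → J9 → HQ costs 97 (by enumerating all 360 distinct tours).
Excess = 103 − 97 = 6.

Excess over optimum: 6.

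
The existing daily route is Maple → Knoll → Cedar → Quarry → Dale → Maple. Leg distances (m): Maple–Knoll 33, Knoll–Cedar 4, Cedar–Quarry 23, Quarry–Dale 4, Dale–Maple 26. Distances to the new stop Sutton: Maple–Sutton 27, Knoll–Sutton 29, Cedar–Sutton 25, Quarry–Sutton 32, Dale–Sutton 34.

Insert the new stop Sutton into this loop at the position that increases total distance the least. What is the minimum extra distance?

+23 m — insert Sutton between Maple and Knoll.

Insertion cost between consecutive stops i–j is d(i,Sutton) + d(Sutton,j) − d(i,j):
  between Maple and Knoll: 27 + 29 − 33 = 23
  between Knoll and Cedar: 29 + 25 − 4 = 50
  between Cedar and Quarry: 25 + 32 − 23 = 34
  between Quarry and Dale: 32 + 34 − 4 = 62
  between Dale and Maple: 34 + 27 − 26 = 35
Cheapest insertion is between Maple and Knoll, adding 23.
New total = 90 + 23 = 113.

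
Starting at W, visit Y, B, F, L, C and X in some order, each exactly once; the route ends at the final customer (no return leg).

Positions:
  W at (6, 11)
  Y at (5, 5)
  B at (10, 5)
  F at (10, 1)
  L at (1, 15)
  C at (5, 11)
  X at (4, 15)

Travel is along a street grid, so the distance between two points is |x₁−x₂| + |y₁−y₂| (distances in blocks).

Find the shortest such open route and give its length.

There are 6! = 720 possible orderings.
W→Y→B→F→L→C→X: 7+5+4+23+8+5 = 52
W→Y→B→F→L→X→C: 7+5+4+23+3+5 = 47
W→Y→B→F→C→L→X: 7+5+4+15+8+3 = 42
W→Y→B→F→C→X→L: 7+5+4+15+5+3 = 39
W→Y→B→F→X→L→C: 7+5+4+20+3+8 = 47
W→Y→B→F→X→C→L: 7+5+4+20+5+8 = 49
W→Y→B→L→F→C→X: 7+5+19+23+15+5 = 74
W→Y→B→L→F→X→C: 7+5+19+23+20+5 = 79
… (712 more)
W→L→X→C→Y→B→F: 9+3+5+6+5+4 = 32  ← best
The minimum is 32.
One shortest path: W → L → X → C → Y → B → F.

Minimum one-way distance = 32 blocks.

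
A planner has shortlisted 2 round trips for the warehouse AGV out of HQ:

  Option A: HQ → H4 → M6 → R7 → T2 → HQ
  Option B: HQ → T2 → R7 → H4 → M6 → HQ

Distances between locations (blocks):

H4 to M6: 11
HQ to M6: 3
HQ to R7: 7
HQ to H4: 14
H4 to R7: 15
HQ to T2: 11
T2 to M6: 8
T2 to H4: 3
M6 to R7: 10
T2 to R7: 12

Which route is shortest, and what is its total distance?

Option A: 14 + 11 + 10 + 12 + 11 = 58
Option B: 11 + 12 + 15 + 11 + 3 = 52

52 blocks — Option B is the shortest.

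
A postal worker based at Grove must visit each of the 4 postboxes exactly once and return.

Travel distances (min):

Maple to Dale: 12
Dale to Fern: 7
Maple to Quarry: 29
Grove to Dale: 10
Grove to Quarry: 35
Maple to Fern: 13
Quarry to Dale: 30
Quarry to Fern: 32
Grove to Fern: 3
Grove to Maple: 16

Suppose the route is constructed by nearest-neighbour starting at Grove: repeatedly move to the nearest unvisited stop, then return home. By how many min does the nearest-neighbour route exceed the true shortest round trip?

From Grove: Fern=3, Dale=10, Maple=16, Quarry=35 → choose Fern (3).
From Fern: Dale=7, Maple=13, Quarry=32 → choose Dale (7).
From Dale: Maple=12, Quarry=30 → choose Maple (12).
From Maple: Quarry=29 → choose Quarry (29).
NN route Grove → Fern → Dale → Maple → Quarry → Grove costs 86.
Optimal: Grove → Maple → Quarry → Dale → Fern → Grove costs 85 (by enumerating all 12 distinct tours).
Excess = 86 − 85 = 1.

Excess over optimum: 1 min.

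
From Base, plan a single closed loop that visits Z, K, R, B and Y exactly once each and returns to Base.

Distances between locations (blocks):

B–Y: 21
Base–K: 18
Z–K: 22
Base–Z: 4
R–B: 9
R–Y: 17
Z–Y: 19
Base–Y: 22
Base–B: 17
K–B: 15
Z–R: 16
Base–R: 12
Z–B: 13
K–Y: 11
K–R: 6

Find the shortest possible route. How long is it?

65 blocks — the shortest possible round trip.

With 5 stops there are 5!/2 = 60 distinct round trips (a route and its reverse cost the same).
Base-Z-K-R-B-Y-Base: 4+22+6+9+21+22 = 84
Base-Z-K-R-Y-B-Base: 4+22+6+17+21+17 = 87
Base-Z-K-B-R-Y-Base: 4+22+15+9+17+22 = 89
Base-Z-K-B-Y-R-Base: 4+22+15+21+17+12 = 91
Base-Z-K-Y-R-B-Base: 4+22+11+17+9+17 = 80
Base-Z-K-Y-B-R-Base: 4+22+11+21+9+12 = 79
Base-Z-R-K-B-Y-Base: 4+16+6+15+21+22 = 84
Base-Z-R-K-Y-B-Base: 4+16+6+11+21+17 = 75
Base-Z-R-B-K-Y-Base: 4+16+9+15+11+22 = 77
Base-Z-R-B-Y-K-Base: 4+16+9+21+11+18 = 79
Base-Z-R-Y-K-B-Base: 4+16+17+11+15+17 = 80
Base-Z-R-Y-B-K-Base: 4+16+17+21+15+18 = 91
Base-Z-B-K-R-Y-Base: 4+13+15+6+17+22 = 77
Base-Z-B-K-Y-R-Base: 4+13+15+11+17+12 = 72
… (46 more)
Base-Z-B-R-K-Y-Base: 4+13+9+6+11+22 = 65  ← best
The minimum is 65.
One optimal route: Base → Z → B → R → K → Y → Base (or its reverse).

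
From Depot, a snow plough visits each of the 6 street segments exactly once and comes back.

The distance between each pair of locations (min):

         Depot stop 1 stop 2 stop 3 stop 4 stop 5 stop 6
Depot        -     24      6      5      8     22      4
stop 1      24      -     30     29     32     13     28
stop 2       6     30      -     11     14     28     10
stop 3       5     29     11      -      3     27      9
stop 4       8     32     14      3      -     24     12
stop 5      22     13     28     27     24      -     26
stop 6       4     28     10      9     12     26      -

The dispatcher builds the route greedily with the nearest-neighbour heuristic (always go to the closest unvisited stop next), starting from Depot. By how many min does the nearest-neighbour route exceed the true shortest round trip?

6 min longer than the optimal tour.

Depot: stop 6=4, stop 3=5, stop 2=6, stop 4=8, stop 5=22, stop 1=24 ⇒ stop 6
stop 6: stop 3=9, stop 2=10, stop 4=12, stop 5=26, stop 1=28 ⇒ stop 3
stop 3: stop 4=3, stop 2=11, stop 5=27, stop 1=29 ⇒ stop 4
stop 4: stop 2=14, stop 5=24, stop 1=32 ⇒ stop 2
stop 2: stop 5=28, stop 1=30 ⇒ stop 5
stop 5: stop 1=13 ⇒ stop 1
NN route Depot → stop 6 → stop 3 → stop 4 → stop 2 → stop 5 → stop 1 → Depot costs 95.
Optimal: Depot → stop 1 → stop 5 → stop 4 → stop 3 → stop 2 → stop 6 → Depot costs 89 (by enumerating all 360 distinct tours).
Excess = 95 − 89 = 6.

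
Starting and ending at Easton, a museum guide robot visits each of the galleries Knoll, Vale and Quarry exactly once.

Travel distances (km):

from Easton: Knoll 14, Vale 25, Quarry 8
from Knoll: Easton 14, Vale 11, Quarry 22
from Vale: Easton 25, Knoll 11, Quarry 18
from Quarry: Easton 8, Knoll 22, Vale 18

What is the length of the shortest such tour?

With 3 stops there are 3!/2 = 3 distinct round trips (a route and its reverse cost the same).
Easton→Knoll→Vale→Quarry→Easton: 14+11+18+8 = 51
Easton→Knoll→Quarry→Vale→Easton: 14+22+18+25 = 79
Easton→Vale→Knoll→Quarry→Easton: 25+11+22+8 = 66
The minimum is 51.
One optimal route: Easton → Knoll → Vale → Quarry → Easton (or its reverse).

51 km — the shortest possible round trip.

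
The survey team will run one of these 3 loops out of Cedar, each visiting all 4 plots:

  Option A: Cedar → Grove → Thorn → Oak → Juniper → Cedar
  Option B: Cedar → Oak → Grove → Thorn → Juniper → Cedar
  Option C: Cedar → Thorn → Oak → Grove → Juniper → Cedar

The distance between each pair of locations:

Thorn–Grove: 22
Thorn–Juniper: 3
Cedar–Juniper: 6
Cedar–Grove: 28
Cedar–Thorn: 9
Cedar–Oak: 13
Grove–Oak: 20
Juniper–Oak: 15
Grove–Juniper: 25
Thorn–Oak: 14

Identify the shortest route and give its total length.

Option A: 28 + 22 + 14 + 15 + 6 = 85
Option B: 13 + 20 + 22 + 3 + 6 = 64
Option C: 9 + 14 + 20 + 25 + 6 = 74

Shortest is Option B, total 64.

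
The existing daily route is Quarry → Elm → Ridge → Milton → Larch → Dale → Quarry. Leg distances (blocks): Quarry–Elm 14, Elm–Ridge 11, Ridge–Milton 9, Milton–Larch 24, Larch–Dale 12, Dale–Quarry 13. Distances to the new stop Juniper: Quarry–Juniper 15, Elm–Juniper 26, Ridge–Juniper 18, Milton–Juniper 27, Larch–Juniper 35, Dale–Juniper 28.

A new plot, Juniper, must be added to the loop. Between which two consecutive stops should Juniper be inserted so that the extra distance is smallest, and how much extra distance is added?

+27 blocks — insert Juniper between Quarry and Elm.

Insertion cost between consecutive stops i–j is d(i,Juniper) + d(Juniper,j) − d(i,j):
  between Quarry and Elm: 15 + 26 − 14 = 27
  between Elm and Ridge: 26 + 18 − 11 = 33
  between Ridge and Milton: 18 + 27 − 9 = 36
  between Milton and Larch: 27 + 35 − 24 = 38
  between Larch and Dale: 35 + 28 − 12 = 51
  between Dale and Quarry: 28 + 15 − 13 = 30
Cheapest insertion is between Quarry and Elm, adding 27.
New total = 83 + 27 = 110.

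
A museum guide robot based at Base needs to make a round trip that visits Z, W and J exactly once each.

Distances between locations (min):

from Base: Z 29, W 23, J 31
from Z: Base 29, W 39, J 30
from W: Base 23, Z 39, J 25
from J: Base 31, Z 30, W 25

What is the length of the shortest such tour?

Base-Z-W-J-Base: 29+39+25+31 = 124
Base-Z-J-W-Base: 29+30+25+23 = 107
Base-W-Z-J-Base: 23+39+30+31 = 123
The minimum is 107.
One optimal route: Base → Z → J → W → Base (or its reverse).

Minimum total distance: 107 min.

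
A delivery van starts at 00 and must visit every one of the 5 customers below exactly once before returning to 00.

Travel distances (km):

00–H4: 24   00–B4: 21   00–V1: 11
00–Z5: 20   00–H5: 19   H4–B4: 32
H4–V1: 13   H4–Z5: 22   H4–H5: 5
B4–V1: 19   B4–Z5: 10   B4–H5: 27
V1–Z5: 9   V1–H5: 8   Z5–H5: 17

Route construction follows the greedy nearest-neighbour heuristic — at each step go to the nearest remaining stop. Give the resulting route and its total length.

From 00: distances to unvisited — V1=11, H5=19, Z5=20, B4=21, H4=24. Nearest is V1 (11).
From V1: distances to unvisited — H5=8, Z5=9, H4=13, B4=19. Nearest is H5 (8).
From H5: distances to unvisited — H4=5, Z5=17, B4=27. Nearest is H4 (5).
From H4: distances to unvisited — Z5=22, B4=32. Nearest is Z5 (22).
From Z5: distances to unvisited — B4=10. Nearest is B4 (10).
Return B4→00: 21.
Total = 11 + 8 + 5 + 22 + 10 + 21 = 77.

Nearest-neighbour total = 77 km; route 00 → V1 → H5 → H4 → Z5 → B4 → 00.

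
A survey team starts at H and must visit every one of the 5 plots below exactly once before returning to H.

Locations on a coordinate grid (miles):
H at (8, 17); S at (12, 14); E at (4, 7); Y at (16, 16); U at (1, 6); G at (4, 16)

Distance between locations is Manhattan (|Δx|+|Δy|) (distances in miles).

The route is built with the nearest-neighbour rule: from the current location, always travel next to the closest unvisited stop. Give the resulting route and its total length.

Total distance 52 miles via the nearest-neighbour route H → G → E → U → S → Y → H.

H → [G:5 / S:7 / Y:9 / E:14 / U:18] → G (5)
G → [E:9 / S:10 / Y:12 / U:13] → E (9)
E → [U:4 / S:15 / Y:21] → U (4)
U → [S:19 / Y:25] → S (19)
S → [Y:6] → Y (6)
Return Y→H: 9.
Total = 5 + 9 + 4 + 19 + 6 + 9 = 52.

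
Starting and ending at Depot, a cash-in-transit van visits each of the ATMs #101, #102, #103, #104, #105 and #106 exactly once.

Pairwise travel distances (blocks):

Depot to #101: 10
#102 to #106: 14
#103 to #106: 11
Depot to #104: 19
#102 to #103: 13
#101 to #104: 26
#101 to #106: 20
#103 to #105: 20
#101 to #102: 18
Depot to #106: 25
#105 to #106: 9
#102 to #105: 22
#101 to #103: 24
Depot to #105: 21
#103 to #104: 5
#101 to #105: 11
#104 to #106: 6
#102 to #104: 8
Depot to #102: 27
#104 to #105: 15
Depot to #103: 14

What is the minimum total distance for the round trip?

Shortest round trip = 71 blocks.

There are 360 distinct closed tours to check (reversals are equivalent).
Depot → #101 → #102 → #103 → #104 → #105 → #106 → Depot: 10+18+13+5+15+9+25 = 95
Depot → #101 → #102 → #103 → #104 → #106 → #105 → Depot: 10+18+13+5+6+9+21 = 82
Depot → #101 → #102 → #103 → #105 → #104 → #106 → Depot: 10+18+13+20+15+6+25 = 107
Depot → #101 → #102 → #103 → #105 → #106 → #104 → Depot: 10+18+13+20+9+6+19 = 95
Depot → #101 → #102 → #103 → #106 → #104 → #105 → Depot: 10+18+13+11+6+15+21 = 94
Depot → #101 → #102 → #103 → #106 → #105 → #104 → Depot: 10+18+13+11+9+15+19 = 95
Depot → #101 → #102 → #104 → #103 → #105 → #106 → Depot: 10+18+8+5+20+9+25 = 95
Depot → #101 → #102 → #104 → #103 → #106 → #105 → Depot: 10+18+8+5+11+9+21 = 82
… (352 more)
Depot → #101 → #105 → #106 → #102 → #104 → #103 → Depot: 10+11+9+14+8+5+14 = 71  ← best
The minimum is 71.
One optimal route: Depot → #101 → #105 → #106 → #102 → #104 → #103 → Depot (or its reverse).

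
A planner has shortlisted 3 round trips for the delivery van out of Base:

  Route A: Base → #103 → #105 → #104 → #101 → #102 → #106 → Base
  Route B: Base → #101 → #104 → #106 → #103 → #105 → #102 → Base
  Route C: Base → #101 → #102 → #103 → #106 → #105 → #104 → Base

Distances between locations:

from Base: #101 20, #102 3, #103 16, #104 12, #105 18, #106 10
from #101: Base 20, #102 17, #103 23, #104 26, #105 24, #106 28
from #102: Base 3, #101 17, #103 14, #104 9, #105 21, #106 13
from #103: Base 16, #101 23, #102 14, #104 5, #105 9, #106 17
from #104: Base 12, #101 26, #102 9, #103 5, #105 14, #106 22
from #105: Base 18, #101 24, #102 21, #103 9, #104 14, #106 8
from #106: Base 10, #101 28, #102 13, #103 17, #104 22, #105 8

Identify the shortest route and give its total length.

Shortest is Route C, total 102.

Route A: 16 + 9 + 14 + 26 + 17 + 13 + 10 = 105
Route B: 20 + 26 + 22 + 17 + 9 + 21 + 3 = 118
Route C: 20 + 17 + 14 + 17 + 8 + 14 + 12 = 102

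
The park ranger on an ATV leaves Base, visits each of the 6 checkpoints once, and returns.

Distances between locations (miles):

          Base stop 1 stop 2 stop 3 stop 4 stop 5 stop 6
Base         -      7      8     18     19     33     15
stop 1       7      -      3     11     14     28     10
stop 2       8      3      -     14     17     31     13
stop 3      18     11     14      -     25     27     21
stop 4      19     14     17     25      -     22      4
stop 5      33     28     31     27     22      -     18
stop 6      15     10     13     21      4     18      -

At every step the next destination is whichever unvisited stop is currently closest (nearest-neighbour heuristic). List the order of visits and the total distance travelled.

At Base the remaining stops are stop 1 7, stop 2 8, stop 6 15, stop 3 18, stop 4 19, stop 5 33; go to stop 1.
At stop 1 the remaining stops are stop 2 3, stop 6 10, stop 3 11, stop 4 14, stop 5 28; go to stop 2.
At stop 2 the remaining stops are stop 6 13, stop 3 14, stop 4 17, stop 5 31; go to stop 6.
At stop 6 the remaining stops are stop 4 4, stop 5 18, stop 3 21; go to stop 4.
At stop 4 the remaining stops are stop 5 22, stop 3 25; go to stop 5.
At stop 5 the remaining stops are stop 3 27; go to stop 3.
Return stop 3→Base: 18.
Total = 7 + 3 + 13 + 4 + 22 + 27 + 18 = 94.

Nearest-neighbour total = 94 miles; route Base → stop 1 → stop 2 → stop 6 → stop 4 → stop 5 → stop 3 → Base.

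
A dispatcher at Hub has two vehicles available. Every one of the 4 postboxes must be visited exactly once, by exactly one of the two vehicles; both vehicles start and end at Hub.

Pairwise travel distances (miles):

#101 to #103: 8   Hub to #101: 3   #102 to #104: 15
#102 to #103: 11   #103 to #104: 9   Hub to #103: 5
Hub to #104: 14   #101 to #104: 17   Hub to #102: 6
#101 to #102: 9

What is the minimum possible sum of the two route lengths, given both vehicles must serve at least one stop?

Check every non-empty split of the stops between the two vehicles; for each half take its own optimal tour:
  {#101} + {#102, #103, #104}: 6 + 35 = 41
  {#102} + {#101, #103, #104}: 12 + 34 = 46
  {#101, #102} + {#103, #104}: 18 + 28 = 46
  {#103} + {#101, #102, #104}: 10 + 41 = 51
  {#101, #103} + {#102, #104}: 16 + 35 = 51
  {#102, #103} + {#101, #104}: 22 + 34 = 56
  … (7 splits in total)
Best: vehicle 1 Hub → #101 → Hub = 6; vehicle 2 Hub → #102 → #104 → #103 → Hub = 35; combined 41.

Minimum combined distance: 41 miles.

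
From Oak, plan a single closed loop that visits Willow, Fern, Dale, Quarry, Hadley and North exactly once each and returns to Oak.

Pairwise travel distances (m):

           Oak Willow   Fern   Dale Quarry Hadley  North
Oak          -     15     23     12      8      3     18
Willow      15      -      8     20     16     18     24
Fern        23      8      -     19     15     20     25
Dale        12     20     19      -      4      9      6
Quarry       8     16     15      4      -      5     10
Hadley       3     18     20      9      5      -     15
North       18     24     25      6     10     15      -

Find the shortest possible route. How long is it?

Minimum total distance: 66 m.

There are 360 distinct closed tours to check (reversals are equivalent).
Oak - Willow - Fern - Dale - Quarry - Hadley - North - Oak: 15+8+19+4+5+15+18 = 84
Oak - Willow - Fern - Dale - Quarry - North - Hadley - Oak: 15+8+19+4+10+15+3 = 74
Oak - Willow - Fern - Dale - Hadley - Quarry - North - Oak: 15+8+19+9+5+10+18 = 84
Oak - Willow - Fern - Dale - Hadley - North - Quarry - Oak: 15+8+19+9+15+10+8 = 84
Oak - Willow - Fern - Dale - North - Quarry - Hadley - Oak: 15+8+19+6+10+5+3 = 66
Oak - Willow - Fern - Dale - North - Hadley - Quarry - Oak: 15+8+19+6+15+5+8 = 76
Oak - Willow - Fern - Quarry - Dale - Hadley - North - Oak: 15+8+15+4+9+15+18 = 84
Oak - Willow - Fern - Quarry - Dale - North - Hadley - Oak: 15+8+15+4+6+15+3 = 66
… (352 more)
The minimum is 66.
One optimal route: Oak → Willow → Fern → Dale → North → Quarry → Hadley → Oak (or its reverse).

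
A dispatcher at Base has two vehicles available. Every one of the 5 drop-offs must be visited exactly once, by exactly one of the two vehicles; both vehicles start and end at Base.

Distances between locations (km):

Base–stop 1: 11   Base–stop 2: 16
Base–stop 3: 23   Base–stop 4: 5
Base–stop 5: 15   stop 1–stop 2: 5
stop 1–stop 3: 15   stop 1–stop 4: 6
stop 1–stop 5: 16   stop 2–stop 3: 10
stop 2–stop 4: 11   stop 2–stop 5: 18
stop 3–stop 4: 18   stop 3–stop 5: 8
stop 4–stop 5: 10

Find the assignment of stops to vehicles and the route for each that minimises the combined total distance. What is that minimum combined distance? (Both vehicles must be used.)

Check every non-empty split of the stops between the two vehicles; for each half take its own optimal tour:
  {stop 1} + {stop 2, stop 3, stop 4, stop 5}: 22 + 49 = 71
  {stop 2} + {stop 1, stop 3, stop 4, stop 5}: 32 + 49 = 81
  {stop 1, stop 2} + {stop 3, stop 4, stop 5}: 32 + 46 = 78
  {stop 3} + {stop 1, stop 2, stop 4, stop 5}: 46 + 49 = 95
  {stop 1, stop 3} + {stop 2, stop 4, stop 5}: 49 + 49 = 98
  {stop 2, stop 3} + {stop 1, stop 4, stop 5}: 49 + 42 = 91
  … (15 splits in total)
  {stop 4} + {stop 1, stop 2, stop 3, stop 5}: 10 + 49 = 59  ← best
Best: vehicle 1 Base → stop 4 → Base = 10; vehicle 2 Base → stop 1 → stop 2 → stop 3 → stop 5 → Base = 49; combined 59.

59 km — the smallest possible combined total.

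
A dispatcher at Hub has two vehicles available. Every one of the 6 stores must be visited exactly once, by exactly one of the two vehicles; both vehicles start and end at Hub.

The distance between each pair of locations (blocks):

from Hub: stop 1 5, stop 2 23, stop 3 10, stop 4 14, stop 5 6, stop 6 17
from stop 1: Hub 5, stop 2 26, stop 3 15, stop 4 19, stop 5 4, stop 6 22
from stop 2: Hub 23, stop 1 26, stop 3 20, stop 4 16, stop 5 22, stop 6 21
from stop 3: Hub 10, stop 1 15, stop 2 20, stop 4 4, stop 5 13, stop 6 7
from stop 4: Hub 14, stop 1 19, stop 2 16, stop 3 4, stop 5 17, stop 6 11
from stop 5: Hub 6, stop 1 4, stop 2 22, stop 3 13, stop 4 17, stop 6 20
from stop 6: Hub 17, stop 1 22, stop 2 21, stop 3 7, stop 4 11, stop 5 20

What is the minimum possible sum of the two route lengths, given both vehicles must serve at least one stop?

82 blocks — the smallest possible combined total.

There are 2^5 − 1 = 31 ways to divide the 6 stops into two non-empty groups. For each, the best each vehicle can do is its own shortest tour through its group:
  {stop 1} + {stop 2, stop 3, stop 4, stop 5, stop 6}: 10 + 72 = 82
  {stop 2} + {stop 1, stop 3, stop 4, stop 5, stop 6}: 46 + 54 = 100
  {stop 1, stop 2} + {stop 3, stop 4, stop 5, stop 6}: 54 + 51 = 105
  {stop 3} + {stop 1, stop 2, stop 4, stop 5, stop 6}: 20 + 75 = 95
  {stop 1, stop 3} + {stop 2, stop 4, stop 5, stop 6}: 30 + 72 = 102
  {stop 2, stop 3} + {stop 1, stop 4, stop 5, stop 6}: 53 + 54 = 107
  … (31 splits in total)
Best: vehicle 1 Hub → stop 1 → Hub = 10; vehicle 2 Hub → stop 3 → stop 6 → stop 4 → stop 2 → stop 5 → Hub = 72; combined 82.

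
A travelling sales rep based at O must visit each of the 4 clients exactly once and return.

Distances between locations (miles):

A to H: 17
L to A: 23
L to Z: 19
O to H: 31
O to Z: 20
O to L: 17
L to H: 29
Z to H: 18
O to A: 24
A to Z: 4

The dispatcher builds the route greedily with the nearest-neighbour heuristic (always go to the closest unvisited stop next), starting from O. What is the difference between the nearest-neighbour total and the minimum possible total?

O: L=17, Z=20, A=24, H=31 ⇒ L
L: Z=19, A=23, H=29 ⇒ Z
Z: A=4, H=18 ⇒ A
A: H=17 ⇒ H
NN route O → L → Z → A → H → O costs 88.
Optimal: O → L → H → A → Z → O costs 87 (by enumerating all 12 distinct tours).
Excess = 88 − 87 = 1.

Excess over optimum: 1 miles.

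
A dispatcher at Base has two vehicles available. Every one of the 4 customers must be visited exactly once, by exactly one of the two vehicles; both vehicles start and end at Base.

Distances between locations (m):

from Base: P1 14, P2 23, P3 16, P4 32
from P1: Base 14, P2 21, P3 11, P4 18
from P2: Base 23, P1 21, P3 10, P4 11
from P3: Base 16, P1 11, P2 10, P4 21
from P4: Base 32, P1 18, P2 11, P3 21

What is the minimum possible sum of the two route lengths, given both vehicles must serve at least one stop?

Try each way of splitting the stops between the two vehicles (each non-empty) and, for each split, find the best tour for each vehicle:
  {P1} + {P2, P3, P4}: 28 + 69 = 97
  {P2} + {P1, P3, P4}: 46 + 69 = 115
  {P1, P2} + {P3, P4}: 58 + 69 = 127
  {P3} + {P1, P2, P4}: 32 + 66 = 98
  {P1, P3} + {P2, P4}: 41 + 66 = 107
  {P2, P3} + {P1, P4}: 49 + 64 = 113
  … (7 splits in total)
Best: vehicle 1 Base → P1 → Base = 28; vehicle 2 Base → P3 → P2 → P4 → Base = 69; combined 97.

97 m — the smallest possible combined total.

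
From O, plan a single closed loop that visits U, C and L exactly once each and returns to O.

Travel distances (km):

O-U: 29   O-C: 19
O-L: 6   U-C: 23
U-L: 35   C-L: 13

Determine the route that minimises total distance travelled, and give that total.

O - U - C - L - O: 29+23+13+6 = 71
O - U - L - C - O: 29+35+13+19 = 96
O - C - U - L - O: 19+23+35+6 = 83
The minimum is 71.
One optimal route: O → U → C → L → O (or its reverse).

71 km — the shortest possible round trip.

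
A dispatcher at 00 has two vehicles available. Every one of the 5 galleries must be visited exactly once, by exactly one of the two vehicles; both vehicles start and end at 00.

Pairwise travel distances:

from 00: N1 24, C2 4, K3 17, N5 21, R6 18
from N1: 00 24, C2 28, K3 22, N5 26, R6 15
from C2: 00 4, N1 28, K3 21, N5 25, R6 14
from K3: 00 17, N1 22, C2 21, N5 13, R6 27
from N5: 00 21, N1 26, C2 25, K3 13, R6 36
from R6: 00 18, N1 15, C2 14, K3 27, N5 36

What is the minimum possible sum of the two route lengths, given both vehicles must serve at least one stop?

97 — the smallest possible combined total.

There are 2^4 − 1 = 15 ways to divide the 5 stops into two non-empty groups. For each, the best each vehicle can do is its own shortest tour through its group:
  {N1} + {C2, K3, N5, R6}: 48 + 79 = 127
  {C2} + {N1, K3, N5, R6}: 8 + 89 = 97
  {N1, C2} + {K3, N5, R6}: 56 + 79 = 135
  {K3} + {N1, C2, N5, R6}: 34 + 80 = 114
  {N1, K3} + {C2, N5, R6}: 63 + 75 = 138
  {C2, K3} + {N1, N5, R6}: 42 + 80 = 122
  … (15 splits in total)
Best: vehicle 1 00 → C2 → 00 = 8; vehicle 2 00 → K3 → N5 → N1 → R6 → 00 = 89; combined 97.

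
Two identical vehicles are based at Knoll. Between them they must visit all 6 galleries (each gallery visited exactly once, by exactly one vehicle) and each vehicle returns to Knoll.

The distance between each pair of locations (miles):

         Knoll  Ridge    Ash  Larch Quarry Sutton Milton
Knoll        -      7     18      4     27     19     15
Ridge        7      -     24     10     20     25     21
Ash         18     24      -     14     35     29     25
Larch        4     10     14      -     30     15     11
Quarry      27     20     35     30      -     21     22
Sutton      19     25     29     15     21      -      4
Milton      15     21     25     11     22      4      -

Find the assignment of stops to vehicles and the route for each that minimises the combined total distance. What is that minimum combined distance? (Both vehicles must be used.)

Try each way of splitting the stops between the two vehicles (each non-empty) and, for each split, find the best tour for each vehicle:
  {Ridge} + {Ash, Larch, Quarry, Sutton, Milton}: 14 + 93 = 107
  {Ash} + {Ridge, Larch, Quarry, Sutton, Milton}: 36 + 67 = 103
  {Ridge, Ash} + {Larch, Quarry, Sutton, Milton}: 49 + 67 = 116
  {Larch} + {Ridge, Ash, Quarry, Sutton, Milton}: 8 + 95 = 103
  {Ridge, Larch} + {Ash, Quarry, Sutton, Milton}: 21 + 93 = 114
  {Ash, Larch} + {Ridge, Quarry, Sutton, Milton}: 36 + 67 = 103
  … (31 splits in total)
Best: vehicle 1 Knoll → Ash → Knoll = 36; vehicle 2 Knoll → Ridge → Quarry → Sutton → Milton → Larch → Knoll = 67; combined 103.

103 miles — the smallest possible combined total.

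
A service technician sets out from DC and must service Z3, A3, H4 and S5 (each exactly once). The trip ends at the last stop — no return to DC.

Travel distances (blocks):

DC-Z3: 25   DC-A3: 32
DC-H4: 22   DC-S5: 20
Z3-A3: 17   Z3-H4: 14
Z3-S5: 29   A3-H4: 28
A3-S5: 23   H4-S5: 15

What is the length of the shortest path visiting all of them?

Shortest open route: 66 blocks.

There are 4! = 24 possible orderings.
DC→Z3→A3→H4→S5: 25+17+28+15 = 85
DC→Z3→A3→S5→H4: 25+17+23+15 = 80
DC→Z3→H4→A3→S5: 25+14+28+23 = 90
DC→Z3→H4→S5→A3: 25+14+15+23 = 77
DC→Z3→S5→A3→H4: 25+29+23+28 = 105
DC→Z3→S5→H4→A3: 25+29+15+28 = 97
DC→A3→Z3→H4→S5: 32+17+14+15 = 78
DC→A3→Z3→S5→H4: 32+17+29+15 = 93
DC→A3→H4→Z3→S5: 32+28+14+29 = 103
DC→A3→H4→S5→Z3: 32+28+15+29 = 104
DC→A3→S5→Z3→H4: 32+23+29+14 = 98
DC→A3→S5→H4→Z3: 32+23+15+14 = 84
DC→H4→Z3→A3→S5: 22+14+17+23 = 76
DC→H4→Z3→S5→A3: 22+14+29+23 = 88
… (10 more)
DC→S5→H4→Z3→A3: 20+15+14+17 = 66  ← best
The minimum is 66.
One shortest path: DC → S5 → H4 → Z3 → A3.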